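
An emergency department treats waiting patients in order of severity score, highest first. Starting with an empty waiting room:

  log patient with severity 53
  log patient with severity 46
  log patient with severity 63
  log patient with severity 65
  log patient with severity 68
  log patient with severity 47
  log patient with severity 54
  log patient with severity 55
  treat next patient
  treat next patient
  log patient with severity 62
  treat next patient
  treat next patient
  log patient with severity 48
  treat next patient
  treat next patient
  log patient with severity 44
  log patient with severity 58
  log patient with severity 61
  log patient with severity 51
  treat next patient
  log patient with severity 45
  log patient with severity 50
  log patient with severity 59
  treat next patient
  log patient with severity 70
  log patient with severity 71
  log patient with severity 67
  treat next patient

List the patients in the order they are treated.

68 → 65 → 63 → 62 → 55 → 54 → 61 → 59 → 71

insert 53 → {53}
insert 46 → {53, 46}
insert 63 → {63, 53, 46}
insert 65 → {65, 63, 53, 46}
insert 68 → {68, 65, 63, 53, 46}
insert 47 → {68, 65, 63, 53, 47, 46}
insert 54 → {68, 65, 63, 54, 53, 47, 46}
insert 55 → {68, 65, 63, 55, 54, 53, 47, 46}
treat next patient → 68; now {65, 63, 55, 54, 53, 47, 46}
treat next patient → 65; now {63, 55, 54, 53, 47, 46}
insert 62 → {63, 62, 55, 54, 53, 47, 46}
treat next patient → 63; now {62, 55, 54, 53, 47, 46}
treat next patient → 62; now {55, 54, 53, 47, 46}
insert 48 → {55, 54, 53, 48, 47, 46}
treat next patient → 55; now {54, 53, 48, 47, 46}
treat next patient → 54; now {53, 48, 47, 46}
insert 44 → {53, 48, 47, 46, 44}
insert 58 → {58, 53, 48, 47, 46, 44}
insert 61 → {61, 58, 53, 48, 47, 46, 44}
insert 51 → {61, 58, 53, 51, 48, 47, 46, 44}
treat next patient → 61; now {58, 53, 51, 48, 47, 46, 44}
insert 45 → {58, 53, 51, 48, 47, 46, 45, 44}
insert 50 → {58, 53, 51, 50, 48, 47, 46, 45, 44}
insert 59 → {59, 58, 53, 51, 50, 48, 47, 46, 45, 44}
treat next patient → 59; now {58, 53, 51, 50, 48, 47, 46, 45, 44}
insert 70 → {70, 58, 53, 51, 50, 48, 47, 46, 45, 44}
insert 71 → {71, 70, 58, 53, 51, 50, 48, 47, 46, 45, 44}
insert 67 → {71, 70, 67, 58, 53, 51, 50, 48, 47, 46, 45, 44}
treat next patient → 71; now {70, 67, 58, 53, 51, 50, 48, 47, 46, 45, 44}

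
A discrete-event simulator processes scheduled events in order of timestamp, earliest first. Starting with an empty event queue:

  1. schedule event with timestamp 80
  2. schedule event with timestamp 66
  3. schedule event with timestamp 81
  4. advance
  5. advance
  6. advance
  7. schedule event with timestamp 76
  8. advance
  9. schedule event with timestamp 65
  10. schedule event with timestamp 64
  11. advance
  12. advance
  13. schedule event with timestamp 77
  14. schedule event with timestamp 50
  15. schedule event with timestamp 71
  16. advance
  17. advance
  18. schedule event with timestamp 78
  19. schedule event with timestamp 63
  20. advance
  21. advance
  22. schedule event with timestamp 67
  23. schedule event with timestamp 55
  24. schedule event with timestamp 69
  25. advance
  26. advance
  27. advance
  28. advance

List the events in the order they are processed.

66 → 80 → 81 → 76 → 64 → 65 → 50 → 71 → 63 → 77 → 55 → 67 → 69 → 78

insert 80 → {80}
insert 66 → {66, 80}
insert 81 → {66, 80, 81}
advance → 66; now {80, 81}
advance → 80; now {81}
advance → 81; now {}
insert 76 → {76}
advance → 76; now {}
insert 65 → {65}
insert 64 → {64, 65}
advance → 64; now {65}
advance → 65; now {}
insert 77 → {77}
insert 50 → {50, 77}
insert 71 → {50, 71, 77}
advance → 50; now {71, 77}
advance → 71; now {77}
insert 78 → {77, 78}
insert 63 → {63, 77, 78}
advance → 63; now {77, 78}
advance → 77; now {78}
insert 67 → {67, 78}
insert 55 → {55, 67, 78}
insert 69 → {55, 67, 69, 78}
advance → 55; now {67, 69, 78}
advance → 67; now {69, 78}
advance → 69; now {78}
advance → 78; now {}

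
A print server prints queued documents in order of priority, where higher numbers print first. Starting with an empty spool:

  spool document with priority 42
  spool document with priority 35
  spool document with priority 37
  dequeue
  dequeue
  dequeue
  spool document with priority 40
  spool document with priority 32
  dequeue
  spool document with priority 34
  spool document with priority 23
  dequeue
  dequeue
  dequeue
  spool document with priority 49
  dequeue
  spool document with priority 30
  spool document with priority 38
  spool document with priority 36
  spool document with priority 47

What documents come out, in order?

42, 37, 35, 40, 34, 32, 23, 49

insert 42 → {42}
insert 35 → {42, 35}
insert 37 → {42, 37, 35}
dequeue → 42; now {37, 35}
dequeue → 37; now {35}
dequeue → 35; now {}
insert 40 → {40}
insert 32 → {40, 32}
dequeue → 40; now {32}
insert 34 → {34, 32}
insert 23 → {34, 32, 23}
dequeue → 34; now {32, 23}
dequeue → 32; now {23}
dequeue → 23; now {}
insert 49 → {49}
dequeue → 49; now {}
insert 30 → {30}
insert 38 → {38, 30}
insert 36 → {38, 36, 30}
insert 47 → {47, 38, 36, 30}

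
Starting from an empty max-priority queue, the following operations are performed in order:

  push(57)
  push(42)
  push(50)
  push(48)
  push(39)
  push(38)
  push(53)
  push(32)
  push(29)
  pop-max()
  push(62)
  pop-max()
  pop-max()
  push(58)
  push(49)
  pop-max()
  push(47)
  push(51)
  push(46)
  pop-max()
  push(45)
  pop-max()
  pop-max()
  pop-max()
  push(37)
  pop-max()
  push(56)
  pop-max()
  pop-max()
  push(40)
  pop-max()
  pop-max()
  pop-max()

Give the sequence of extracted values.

[57, 62, 53, 58, 51, 50, 49, 48, 47, 56, 46, 45, 42, 40]

insert 57 → {57}
insert 42 → {57, 42}
insert 50 → {57, 50, 42}
insert 48 → {57, 50, 48, 42}
insert 39 → {57, 50, 48, 42, 39}
insert 38 → {57, 50, 48, 42, 39, 38}
insert 53 → {57, 53, 50, 48, 42, 39, 38}
insert 32 → {57, 53, 50, 48, 42, 39, 38, 32}
insert 29 → {57, 53, 50, 48, 42, 39, 38, 32, 29}
pop-max → 57; now {53, 50, 48, 42, 39, 38, 32, 29}
insert 62 → {62, 53, 50, 48, 42, 39, 38, 32, 29}
pop-max → 62; now {53, 50, 48, 42, 39, 38, 32, 29}
pop-max → 53; now {50, 48, 42, 39, 38, 32, 29}
insert 58 → {58, 50, 48, 42, 39, 38, 32, 29}
insert 49 → {58, 50, 49, 48, 42, 39, 38, 32, 29}
pop-max → 58; now {50, 49, 48, 42, 39, 38, 32, 29}
insert 47 → {50, 49, 48, 47, 42, 39, 38, 32, 29}
insert 51 → {51, 50, 49, 48, 47, 42, 39, 38, 32, 29}
insert 46 → {51, 50, 49, 48, 47, 46, 42, 39, 38, 32, 29}
pop-max → 51; now {50, 49, 48, 47, 46, 42, 39, 38, 32, 29}
insert 45 → {50, 49, 48, 47, 46, 45, 42, 39, 38, 32, 29}
pop-max → 50; now {49, 48, 47, 46, 45, 42, 39, 38, 32, 29}
pop-max → 49; now {48, 47, 46, 45, 42, 39, 38, 32, 29}
pop-max → 48; now {47, 46, 45, 42, 39, 38, 32, 29}
insert 37 → {47, 46, 45, 42, 39, 38, 37, 32, 29}
pop-max → 47; now {46, 45, 42, 39, 38, 37, 32, 29}
insert 56 → {56, 46, 45, 42, 39, 38, 37, 32, 29}
pop-max → 56; now {46, 45, 42, 39, 38, 37, 32, 29}
pop-max → 46; now {45, 42, 39, 38, 37, 32, 29}
insert 40 → {45, 42, 40, 39, 38, 37, 32, 29}
pop-max → 45; now {42, 40, 39, 38, 37, 32, 29}
pop-max → 42; now {40, 39, 38, 37, 32, 29}
pop-max → 40; now {39, 38, 37, 32, 29}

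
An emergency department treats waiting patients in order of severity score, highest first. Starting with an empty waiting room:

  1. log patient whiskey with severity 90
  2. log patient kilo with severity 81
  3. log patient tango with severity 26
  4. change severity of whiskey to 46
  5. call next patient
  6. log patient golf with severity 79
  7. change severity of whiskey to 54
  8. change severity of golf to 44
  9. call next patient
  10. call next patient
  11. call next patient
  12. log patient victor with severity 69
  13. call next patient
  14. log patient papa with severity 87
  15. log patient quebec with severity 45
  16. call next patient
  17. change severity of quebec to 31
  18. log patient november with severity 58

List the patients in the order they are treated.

add whiskey (severity 90) → {whiskey:90}
add kilo (severity 81) → {whiskey:90, kilo:81}
add tango (severity 26) → {whiskey:90, kilo:81, tango:26}
update whiskey to severity 46 → {kilo:81, whiskey:46, tango:26}
call next patient → kilo; now {whiskey:46, tango:26}
add golf (severity 79) → {golf:79, whiskey:46, tango:26}
update whiskey to severity 54 → {golf:79, whiskey:54, tango:26}
update golf to severity 44 → {whiskey:54, golf:44, tango:26}
call next patient → whiskey; now {golf:44, tango:26}
call next patient → golf; now {tango:26}
call next patient → tango; now {}
add victor (severity 69) → {victor:69}
call next patient → victor; now {}
add papa (severity 87) → {papa:87}
add quebec (severity 45) → {papa:87, quebec:45}
call next patient → papa; now {quebec:45}
update quebec to severity 31 → {quebec:31}
add november (severity 58) → {november:58, quebec:31}

kilo → whiskey → golf → tango → victor → papa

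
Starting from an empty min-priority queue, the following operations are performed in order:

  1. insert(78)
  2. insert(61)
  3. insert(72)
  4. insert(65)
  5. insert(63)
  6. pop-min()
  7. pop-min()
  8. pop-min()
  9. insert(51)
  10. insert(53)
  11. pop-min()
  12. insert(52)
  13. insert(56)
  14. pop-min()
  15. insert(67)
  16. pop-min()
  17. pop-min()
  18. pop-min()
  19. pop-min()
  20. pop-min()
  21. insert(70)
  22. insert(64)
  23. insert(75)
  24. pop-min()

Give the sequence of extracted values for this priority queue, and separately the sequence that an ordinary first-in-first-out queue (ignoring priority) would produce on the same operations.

insert 78 → {78}
insert 61 → {61, 78}
insert 72 → {61, 72, 78}
insert 65 → {61, 65, 72, 78}
insert 63 → {61, 63, 65, 72, 78}
pop-min → 61; now {63, 65, 72, 78}
pop-min → 63; now {65, 72, 78}
pop-min → 65; now {72, 78}
insert 51 → {51, 72, 78}
insert 53 → {51, 53, 72, 78}
pop-min → 51; now {53, 72, 78}
insert 52 → {52, 53, 72, 78}
insert 56 → {52, 53, 56, 72, 78}
pop-min → 52; now {53, 56, 72, 78}
insert 67 → {53, 56, 67, 72, 78}
pop-min → 53; now {56, 67, 72, 78}
pop-min → 56; now {67, 72, 78}
pop-min → 67; now {72, 78}
pop-min → 72; now {78}
pop-min → 78; now {}
insert 70 → {70}
insert 64 → {64, 70}
insert 75 → {64, 70, 75}
pop-min → 64; now {70, 75}

priority queue: 61 → 63 → 65 → 51 → 52 → 53 → 56 → 67 → 72 → 78 → 64; FIFO queue: 78 → 61 → 72 → 65 → 63 → 51 → 53 → 52 → 56 → 67 → 70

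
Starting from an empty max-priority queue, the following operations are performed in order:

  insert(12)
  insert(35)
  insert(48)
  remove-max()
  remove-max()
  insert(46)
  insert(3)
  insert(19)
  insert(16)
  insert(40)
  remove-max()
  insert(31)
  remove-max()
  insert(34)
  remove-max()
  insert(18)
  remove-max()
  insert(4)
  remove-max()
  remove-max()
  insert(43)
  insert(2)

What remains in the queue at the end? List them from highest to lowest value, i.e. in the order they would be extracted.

43, 16, 12, 4, 3, 2

insert 12 → {12}
insert 35 → {35, 12}
insert 48 → {48, 35, 12}
remove-max → 48; now {35, 12}
remove-max → 35; now {12}
insert 46 → {46, 12}
insert 3 → {46, 12, 3}
insert 19 → {46, 19, 12, 3}
insert 16 → {46, 19, 16, 12, 3}
insert 40 → {46, 40, 19, 16, 12, 3}
remove-max → 46; now {40, 19, 16, 12, 3}
insert 31 → {40, 31, 19, 16, 12, 3}
remove-max → 40; now {31, 19, 16, 12, 3}
insert 34 → {34, 31, 19, 16, 12, 3}
remove-max → 34; now {31, 19, 16, 12, 3}
insert 18 → {31, 19, 18, 16, 12, 3}
remove-max → 31; now {19, 18, 16, 12, 3}
insert 4 → {19, 18, 16, 12, 4, 3}
remove-max → 19; now {18, 16, 12, 4, 3}
remove-max → 18; now {16, 12, 4, 3}
insert 43 → {43, 16, 12, 4, 3}
insert 2 → {43, 16, 12, 4, 3, 2}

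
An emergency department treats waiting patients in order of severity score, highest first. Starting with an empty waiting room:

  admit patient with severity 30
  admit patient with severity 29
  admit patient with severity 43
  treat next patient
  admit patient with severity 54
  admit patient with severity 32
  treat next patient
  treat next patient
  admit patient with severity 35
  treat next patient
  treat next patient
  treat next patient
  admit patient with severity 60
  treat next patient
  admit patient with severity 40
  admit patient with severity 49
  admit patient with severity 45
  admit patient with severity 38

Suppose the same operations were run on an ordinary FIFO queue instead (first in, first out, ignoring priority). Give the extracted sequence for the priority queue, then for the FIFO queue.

insert 30 → {30}
insert 29 → {30, 29}
insert 43 → {43, 30, 29}
treat next patient → 43; now {30, 29}
insert 54 → {54, 30, 29}
insert 32 → {54, 32, 30, 29}
treat next patient → 54; now {32, 30, 29}
treat next patient → 32; now {30, 29}
insert 35 → {35, 30, 29}
treat next patient → 35; now {30, 29}
treat next patient → 30; now {29}
treat next patient → 29; now {}
insert 60 → {60}
treat next patient → 60; now {}
insert 40 → {40}
insert 49 → {49, 40}
insert 45 → {49, 45, 40}
insert 38 → {49, 45, 40, 38}

priority queue: 43, 54, 32, 35, 30, 29, 60; FIFO queue: 30, 29, 43, 54, 32, 35, 60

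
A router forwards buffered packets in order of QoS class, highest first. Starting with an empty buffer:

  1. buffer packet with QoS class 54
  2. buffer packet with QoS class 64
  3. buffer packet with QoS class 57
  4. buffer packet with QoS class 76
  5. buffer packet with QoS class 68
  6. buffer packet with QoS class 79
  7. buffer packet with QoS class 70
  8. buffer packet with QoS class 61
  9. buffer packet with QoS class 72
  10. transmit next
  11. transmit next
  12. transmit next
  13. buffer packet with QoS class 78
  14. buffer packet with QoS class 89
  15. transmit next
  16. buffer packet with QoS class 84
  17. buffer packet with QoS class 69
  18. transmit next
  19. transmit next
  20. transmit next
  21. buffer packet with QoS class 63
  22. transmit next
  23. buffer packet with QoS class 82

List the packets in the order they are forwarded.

insert 54 → {54}
insert 64 → {64, 54}
insert 57 → {64, 57, 54}
insert 76 → {76, 64, 57, 54}
insert 68 → {76, 68, 64, 57, 54}
insert 79 → {79, 76, 68, 64, 57, 54}
insert 70 → {79, 76, 70, 68, 64, 57, 54}
insert 61 → {79, 76, 70, 68, 64, 61, 57, 54}
insert 72 → {79, 76, 72, 70, 68, 64, 61, 57, 54}
transmit next → 79; now {76, 72, 70, 68, 64, 61, 57, 54}
transmit next → 76; now {72, 70, 68, 64, 61, 57, 54}
transmit next → 72; now {70, 68, 64, 61, 57, 54}
insert 78 → {78, 70, 68, 64, 61, 57, 54}
insert 89 → {89, 78, 70, 68, 64, 61, 57, 54}
transmit next → 89; now {78, 70, 68, 64, 61, 57, 54}
insert 84 → {84, 78, 70, 68, 64, 61, 57, 54}
insert 69 → {84, 78, 70, 69, 68, 64, 61, 57, 54}
transmit next → 84; now {78, 70, 69, 68, 64, 61, 57, 54}
transmit next → 78; now {70, 69, 68, 64, 61, 57, 54}
transmit next → 70; now {69, 68, 64, 61, 57, 54}
insert 63 → {69, 68, 64, 63, 61, 57, 54}
transmit next → 69; now {68, 64, 63, 61, 57, 54}
insert 82 → {82, 68, 64, 63, 61, 57, 54}

79, 76, 72, 89, 84, 78, 70, 69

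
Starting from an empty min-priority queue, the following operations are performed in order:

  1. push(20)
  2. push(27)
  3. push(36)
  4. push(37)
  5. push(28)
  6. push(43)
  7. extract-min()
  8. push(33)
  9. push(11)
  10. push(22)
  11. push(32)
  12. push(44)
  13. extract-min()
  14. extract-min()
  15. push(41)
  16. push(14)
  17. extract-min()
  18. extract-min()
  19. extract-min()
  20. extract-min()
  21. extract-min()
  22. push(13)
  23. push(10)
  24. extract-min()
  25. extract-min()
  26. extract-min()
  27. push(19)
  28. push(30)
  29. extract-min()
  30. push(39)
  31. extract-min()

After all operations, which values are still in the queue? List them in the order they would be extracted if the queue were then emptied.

insert 20 → {20}
insert 27 → {20, 27}
insert 36 → {20, 27, 36}
insert 37 → {20, 27, 36, 37}
insert 28 → {20, 27, 28, 36, 37}
insert 43 → {20, 27, 28, 36, 37, 43}
extract-min → 20; now {27, 28, 36, 37, 43}
insert 33 → {27, 28, 33, 36, 37, 43}
insert 11 → {11, 27, 28, 33, 36, 37, 43}
insert 22 → {11, 22, 27, 28, 33, 36, 37, 43}
insert 32 → {11, 22, 27, 28, 32, 33, 36, 37, 43}
insert 44 → {11, 22, 27, 28, 32, 33, 36, 37, 43, 44}
extract-min → 11; now {22, 27, 28, 32, 33, 36, 37, 43, 44}
extract-min → 22; now {27, 28, 32, 33, 36, 37, 43, 44}
insert 41 → {27, 28, 32, 33, 36, 37, 41, 43, 44}
insert 14 → {14, 27, 28, 32, 33, 36, 37, 41, 43, 44}
extract-min → 14; now {27, 28, 32, 33, 36, 37, 41, 43, 44}
extract-min → 27; now {28, 32, 33, 36, 37, 41, 43, 44}
extract-min → 28; now {32, 33, 36, 37, 41, 43, 44}
extract-min → 32; now {33, 36, 37, 41, 43, 44}
extract-min → 33; now {36, 37, 41, 43, 44}
insert 13 → {13, 36, 37, 41, 43, 44}
insert 10 → {10, 13, 36, 37, 41, 43, 44}
extract-min → 10; now {13, 36, 37, 41, 43, 44}
extract-min → 13; now {36, 37, 41, 43, 44}
extract-min → 36; now {37, 41, 43, 44}
insert 19 → {19, 37, 41, 43, 44}
insert 30 → {19, 30, 37, 41, 43, 44}
extract-min → 19; now {30, 37, 41, 43, 44}
insert 39 → {30, 37, 39, 41, 43, 44}
extract-min → 30; now {37, 39, 41, 43, 44}

37, 39, 41, 43, 44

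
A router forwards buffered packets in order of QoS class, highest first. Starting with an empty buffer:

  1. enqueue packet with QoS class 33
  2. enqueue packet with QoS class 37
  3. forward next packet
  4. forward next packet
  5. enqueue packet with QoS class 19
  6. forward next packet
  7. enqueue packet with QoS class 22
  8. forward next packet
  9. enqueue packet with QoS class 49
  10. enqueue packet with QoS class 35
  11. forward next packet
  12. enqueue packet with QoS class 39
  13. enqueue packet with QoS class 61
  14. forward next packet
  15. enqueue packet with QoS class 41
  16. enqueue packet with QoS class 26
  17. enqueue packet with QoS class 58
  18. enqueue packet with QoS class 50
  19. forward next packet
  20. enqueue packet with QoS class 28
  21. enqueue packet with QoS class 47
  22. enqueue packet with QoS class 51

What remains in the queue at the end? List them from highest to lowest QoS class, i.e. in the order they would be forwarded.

[51, 50, 47, 41, 39, 35, 28, 26]

insert 33 → {33}
insert 37 → {37, 33}
forward next packet → 37; now {33}
forward next packet → 33; now {}
insert 19 → {19}
forward next packet → 19; now {}
insert 22 → {22}
forward next packet → 22; now {}
insert 49 → {49}
insert 35 → {49, 35}
forward next packet → 49; now {35}
insert 39 → {39, 35}
insert 61 → {61, 39, 35}
forward next packet → 61; now {39, 35}
insert 41 → {41, 39, 35}
insert 26 → {41, 39, 35, 26}
insert 58 → {58, 41, 39, 35, 26}
insert 50 → {58, 50, 41, 39, 35, 26}
forward next packet → 58; now {50, 41, 39, 35, 26}
insert 28 → {50, 41, 39, 35, 28, 26}
insert 47 → {50, 47, 41, 39, 35, 28, 26}
insert 51 → {51, 50, 47, 41, 39, 35, 28, 26}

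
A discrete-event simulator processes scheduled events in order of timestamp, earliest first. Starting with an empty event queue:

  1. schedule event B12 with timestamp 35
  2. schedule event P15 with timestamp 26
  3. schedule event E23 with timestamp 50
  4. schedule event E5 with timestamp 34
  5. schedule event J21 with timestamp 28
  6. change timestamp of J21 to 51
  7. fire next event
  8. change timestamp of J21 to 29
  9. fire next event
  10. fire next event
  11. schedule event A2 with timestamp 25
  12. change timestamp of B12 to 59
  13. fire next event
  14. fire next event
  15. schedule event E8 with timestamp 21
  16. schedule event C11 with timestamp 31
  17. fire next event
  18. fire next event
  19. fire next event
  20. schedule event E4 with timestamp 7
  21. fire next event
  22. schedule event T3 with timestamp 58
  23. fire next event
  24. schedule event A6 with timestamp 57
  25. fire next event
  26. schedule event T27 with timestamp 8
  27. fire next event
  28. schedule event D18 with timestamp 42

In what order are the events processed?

add B12 (timestamp 35) → {B12:35}
add P15 (timestamp 26) → {P15:26, B12:35}
add E23 (timestamp 50) → {P15:26, B12:35, E23:50}
add E5 (timestamp 34) → {P15:26, E5:34, B12:35, E23:50}
add J21 (timestamp 28) → {P15:26, J21:28, E5:34, B12:35, E23:50}
update J21 to timestamp 51 → {P15:26, E5:34, B12:35, E23:50, J21:51}
fire next event → P15; now {E5:34, B12:35, E23:50, J21:51}
update J21 to timestamp 29 → {J21:29, E5:34, B12:35, E23:50}
fire next event → J21; now {E5:34, B12:35, E23:50}
fire next event → E5; now {B12:35, E23:50}
add A2 (timestamp 25) → {A2:25, B12:35, E23:50}
update B12 to timestamp 59 → {A2:25, E23:50, B12:59}
fire next event → A2; now {E23:50, B12:59}
fire next event → E23; now {B12:59}
add E8 (timestamp 21) → {E8:21, B12:59}
add C11 (timestamp 31) → {E8:21, C11:31, B12:59}
fire next event → E8; now {C11:31, B12:59}
fire next event → C11; now {B12:59}
fire next event → B12; now {}
add E4 (timestamp 7) → {E4:7}
fire next event → E4; now {}
add T3 (timestamp 58) → {T3:58}
fire next event → T3; now {}
add A6 (timestamp 57) → {A6:57}
fire next event → A6; now {}
add T27 (timestamp 8) → {T27:8}
fire next event → T27; now {}
add D18 (timestamp 42) → {D18:42}

P15, J21, E5, A2, E23, E8, C11, B12, E4, T3, A6, T27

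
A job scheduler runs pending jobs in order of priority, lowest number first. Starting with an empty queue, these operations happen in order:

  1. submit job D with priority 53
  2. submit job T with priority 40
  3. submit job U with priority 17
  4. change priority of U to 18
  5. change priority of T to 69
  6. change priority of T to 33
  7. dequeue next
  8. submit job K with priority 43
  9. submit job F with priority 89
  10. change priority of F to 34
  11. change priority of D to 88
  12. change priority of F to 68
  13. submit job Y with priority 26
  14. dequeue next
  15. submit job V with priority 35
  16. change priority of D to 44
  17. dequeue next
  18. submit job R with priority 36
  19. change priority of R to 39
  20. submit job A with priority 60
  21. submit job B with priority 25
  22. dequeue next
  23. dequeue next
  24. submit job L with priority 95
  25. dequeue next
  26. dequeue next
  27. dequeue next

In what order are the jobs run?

add D (priority 53) → {D:53}
add T (priority 40) → {T:40, D:53}
add U (priority 17) → {U:17, T:40, D:53}
update U to priority 18 → {U:18, T:40, D:53}
update T to priority 69 → {U:18, D:53, T:69}
update T to priority 33 → {U:18, T:33, D:53}
dequeue next → U; now {T:33, D:53}
add K (priority 43) → {T:33, K:43, D:53}
add F (priority 89) → {T:33, K:43, D:53, F:89}
update F to priority 34 → {T:33, F:34, K:43, D:53}
update D to priority 88 → {T:33, F:34, K:43, D:88}
update F to priority 68 → {T:33, K:43, F:68, D:88}
add Y (priority 26) → {Y:26, T:33, K:43, F:68, D:88}
dequeue next → Y; now {T:33, K:43, F:68, D:88}
add V (priority 35) → {T:33, V:35, K:43, F:68, D:88}
update D to priority 44 → {T:33, V:35, K:43, D:44, F:68}
dequeue next → T; now {V:35, K:43, D:44, F:68}
add R (priority 36) → {V:35, R:36, K:43, D:44, F:68}
update R to priority 39 → {V:35, R:39, K:43, D:44, F:68}
add A (priority 60) → {V:35, R:39, K:43, D:44, A:60, F:68}
add B (priority 25) → {B:25, V:35, R:39, K:43, D:44, A:60, F:68}
dequeue next → B; now {V:35, R:39, K:43, D:44, A:60, F:68}
dequeue next → V; now {R:39, K:43, D:44, A:60, F:68}
add L (priority 95) → {R:39, K:43, D:44, A:60, F:68, L:95}
dequeue next → R; now {K:43, D:44, A:60, F:68, L:95}
dequeue next → K; now {D:44, A:60, F:68, L:95}
dequeue next → D; now {A:60, F:68, L:95}

[U, Y, T, B, V, R, K, D]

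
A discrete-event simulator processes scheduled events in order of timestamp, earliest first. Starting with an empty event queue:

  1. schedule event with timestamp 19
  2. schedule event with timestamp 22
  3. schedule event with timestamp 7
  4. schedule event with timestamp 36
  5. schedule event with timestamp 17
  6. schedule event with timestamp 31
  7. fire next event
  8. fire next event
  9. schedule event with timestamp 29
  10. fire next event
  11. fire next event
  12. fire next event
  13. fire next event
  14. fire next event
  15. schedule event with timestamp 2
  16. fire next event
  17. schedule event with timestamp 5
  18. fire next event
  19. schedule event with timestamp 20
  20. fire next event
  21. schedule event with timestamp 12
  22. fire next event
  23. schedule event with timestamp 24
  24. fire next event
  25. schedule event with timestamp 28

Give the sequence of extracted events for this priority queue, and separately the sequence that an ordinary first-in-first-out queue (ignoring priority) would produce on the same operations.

priority queue: 7 → 17 → 19 → 22 → 29 → 31 → 36 → 2 → 5 → 20 → 12 → 24; FIFO queue: 19 → 22 → 7 → 36 → 17 → 31 → 29 → 2 → 5 → 20 → 12 → 24

insert 19 → {19}
insert 22 → {19, 22}
insert 7 → {7, 19, 22}
insert 36 → {7, 19, 22, 36}
insert 17 → {7, 17, 19, 22, 36}
insert 31 → {7, 17, 19, 22, 31, 36}
fire next event → 7; now {17, 19, 22, 31, 36}
fire next event → 17; now {19, 22, 31, 36}
insert 29 → {19, 22, 29, 31, 36}
fire next event → 19; now {22, 29, 31, 36}
fire next event → 22; now {29, 31, 36}
fire next event → 29; now {31, 36}
fire next event → 31; now {36}
fire next event → 36; now {}
insert 2 → {2}
fire next event → 2; now {}
insert 5 → {5}
fire next event → 5; now {}
insert 20 → {20}
fire next event → 20; now {}
insert 12 → {12}
fire next event → 12; now {}
insert 24 → {24}
fire next event → 24; now {}
insert 28 → {28}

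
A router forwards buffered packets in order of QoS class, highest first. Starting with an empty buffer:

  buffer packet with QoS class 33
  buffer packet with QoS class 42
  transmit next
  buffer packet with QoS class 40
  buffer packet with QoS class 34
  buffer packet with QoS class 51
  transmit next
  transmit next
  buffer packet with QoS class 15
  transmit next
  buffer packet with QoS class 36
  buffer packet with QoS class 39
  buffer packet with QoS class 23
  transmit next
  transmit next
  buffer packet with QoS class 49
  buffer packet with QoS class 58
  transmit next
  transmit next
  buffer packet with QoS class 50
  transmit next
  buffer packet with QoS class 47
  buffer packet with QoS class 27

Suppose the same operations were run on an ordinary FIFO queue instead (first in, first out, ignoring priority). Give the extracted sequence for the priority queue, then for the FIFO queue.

priority queue: 42 → 51 → 40 → 34 → 39 → 36 → 58 → 49 → 50; FIFO queue: 33, 42, 40, 34, 51, 15, 36, 39, 23

insert 33 → {33}
insert 42 → {42, 33}
transmit next → 42; now {33}
insert 40 → {40, 33}
insert 34 → {40, 34, 33}
insert 51 → {51, 40, 34, 33}
transmit next → 51; now {40, 34, 33}
transmit next → 40; now {34, 33}
insert 15 → {34, 33, 15}
transmit next → 34; now {33, 15}
insert 36 → {36, 33, 15}
insert 39 → {39, 36, 33, 15}
insert 23 → {39, 36, 33, 23, 15}
transmit next → 39; now {36, 33, 23, 15}
transmit next → 36; now {33, 23, 15}
insert 49 → {49, 33, 23, 15}
insert 58 → {58, 49, 33, 23, 15}
transmit next → 58; now {49, 33, 23, 15}
transmit next → 49; now {33, 23, 15}
insert 50 → {50, 33, 23, 15}
transmit next → 50; now {33, 23, 15}
insert 47 → {47, 33, 23, 15}
insert 27 → {47, 33, 27, 23, 15}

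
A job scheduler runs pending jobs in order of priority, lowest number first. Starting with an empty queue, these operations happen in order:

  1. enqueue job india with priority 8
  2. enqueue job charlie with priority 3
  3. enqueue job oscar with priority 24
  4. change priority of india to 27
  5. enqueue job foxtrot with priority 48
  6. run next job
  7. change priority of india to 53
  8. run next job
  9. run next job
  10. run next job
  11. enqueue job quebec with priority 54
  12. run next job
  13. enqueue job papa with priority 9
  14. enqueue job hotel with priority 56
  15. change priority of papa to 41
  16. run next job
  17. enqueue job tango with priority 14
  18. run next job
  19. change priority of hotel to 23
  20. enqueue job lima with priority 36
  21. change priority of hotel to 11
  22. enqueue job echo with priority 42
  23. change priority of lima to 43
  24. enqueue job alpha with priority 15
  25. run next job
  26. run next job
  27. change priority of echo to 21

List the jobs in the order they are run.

[charlie, oscar, foxtrot, india, quebec, papa, tango, hotel, alpha]

add india (priority 8) → {india:8}
add charlie (priority 3) → {charlie:3, india:8}
add oscar (priority 24) → {charlie:3, india:8, oscar:24}
update india to priority 27 → {charlie:3, oscar:24, india:27}
add foxtrot (priority 48) → {charlie:3, oscar:24, india:27, foxtrot:48}
run next job → charlie; now {oscar:24, india:27, foxtrot:48}
update india to priority 53 → {oscar:24, foxtrot:48, india:53}
run next job → oscar; now {foxtrot:48, india:53}
run next job → foxtrot; now {india:53}
run next job → india; now {}
add quebec (priority 54) → {quebec:54}
run next job → quebec; now {}
add papa (priority 9) → {papa:9}
add hotel (priority 56) → {papa:9, hotel:56}
update papa to priority 41 → {papa:41, hotel:56}
run next job → papa; now {hotel:56}
add tango (priority 14) → {tango:14, hotel:56}
run next job → tango; now {hotel:56}
update hotel to priority 23 → {hotel:23}
add lima (priority 36) → {hotel:23, lima:36}
update hotel to priority 11 → {hotel:11, lima:36}
add echo (priority 42) → {hotel:11, lima:36, echo:42}
update lima to priority 43 → {hotel:11, echo:42, lima:43}
add alpha (priority 15) → {hotel:11, alpha:15, echo:42, lima:43}
run next job → hotel; now {alpha:15, echo:42, lima:43}
run next job → alpha; now {echo:42, lima:43}
update echo to priority 21 → {echo:21, lima:43}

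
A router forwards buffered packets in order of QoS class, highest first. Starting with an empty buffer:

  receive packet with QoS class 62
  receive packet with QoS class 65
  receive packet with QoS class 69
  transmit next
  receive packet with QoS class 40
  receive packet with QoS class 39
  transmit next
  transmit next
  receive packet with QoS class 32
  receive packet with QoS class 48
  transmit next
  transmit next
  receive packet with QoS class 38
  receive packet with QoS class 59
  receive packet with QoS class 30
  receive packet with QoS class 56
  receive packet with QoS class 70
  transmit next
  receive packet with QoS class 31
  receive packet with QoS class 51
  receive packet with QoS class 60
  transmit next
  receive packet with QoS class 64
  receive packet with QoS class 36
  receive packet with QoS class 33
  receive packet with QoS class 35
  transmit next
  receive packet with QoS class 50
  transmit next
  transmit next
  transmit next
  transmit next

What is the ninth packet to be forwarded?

59

insert 62 → {62}
insert 65 → {65, 62}
insert 69 → {69, 65, 62}
transmit next → 69; now {65, 62}
insert 40 → {65, 62, 40}
insert 39 → {65, 62, 40, 39}
transmit next → 65; now {62, 40, 39}
transmit next → 62; now {40, 39}
insert 32 → {40, 39, 32}
insert 48 → {48, 40, 39, 32}
transmit next → 48; now {40, 39, 32}
transmit next → 40; now {39, 32}
insert 38 → {39, 38, 32}
insert 59 → {59, 39, 38, 32}
insert 30 → {59, 39, 38, 32, 30}
insert 56 → {59, 56, 39, 38, 32, 30}
insert 70 → {70, 59, 56, 39, 38, 32, 30}
transmit next → 70; now {59, 56, 39, 38, 32, 30}
insert 31 → {59, 56, 39, 38, 32, 31, 30}
insert 51 → {59, 56, 51, 39, 38, 32, 31, 30}
insert 60 → {60, 59, 56, 51, 39, 38, 32, 31, 30}
transmit next → 60; now {59, 56, 51, 39, 38, 32, 31, 30}
insert 64 → {64, 59, 56, 51, 39, 38, 32, 31, 30}
insert 36 → {64, 59, 56, 51, 39, 38, 36, 32, 31, 30}
insert 33 → {64, 59, 56, 51, 39, 38, 36, 33, 32, 31, 30}
insert 35 → {64, 59, 56, 51, 39, 38, 36, 35, 33, 32, 31, 30}
transmit next → 64; now {59, 56, 51, 39, 38, 36, 35, 33, 32, 31, 30}
insert 50 → {59, 56, 51, 50, 39, 38, 36, 35, 33, 32, 31, 30}
transmit next → 59; now {56, 51, 50, 39, 38, 36, 35, 33, 32, 31, 30}
transmit next → 56; now {51, 50, 39, 38, 36, 35, 33, 32, 31, 30}
transmit next → 51; now {50, 39, 38, 36, 35, 33, 32, 31, 30}
transmit next → 50; now {39, 38, 36, 35, 33, 32, 31, 30}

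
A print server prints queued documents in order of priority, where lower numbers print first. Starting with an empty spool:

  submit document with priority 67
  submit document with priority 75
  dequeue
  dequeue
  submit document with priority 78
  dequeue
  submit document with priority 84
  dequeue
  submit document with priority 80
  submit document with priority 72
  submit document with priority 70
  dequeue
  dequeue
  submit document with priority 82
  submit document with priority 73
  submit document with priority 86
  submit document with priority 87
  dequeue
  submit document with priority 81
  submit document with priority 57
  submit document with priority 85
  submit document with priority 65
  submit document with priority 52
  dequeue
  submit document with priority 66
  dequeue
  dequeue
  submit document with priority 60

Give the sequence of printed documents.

insert 67 → {67}
insert 75 → {67, 75}
dequeue → 67; now {75}
dequeue → 75; now {}
insert 78 → {78}
dequeue → 78; now {}
insert 84 → {84}
dequeue → 84; now {}
insert 80 → {80}
insert 72 → {72, 80}
insert 70 → {70, 72, 80}
dequeue → 70; now {72, 80}
dequeue → 72; now {80}
insert 82 → {80, 82}
insert 73 → {73, 80, 82}
insert 86 → {73, 80, 82, 86}
insert 87 → {73, 80, 82, 86, 87}
dequeue → 73; now {80, 82, 86, 87}
insert 81 → {80, 81, 82, 86, 87}
insert 57 → {57, 80, 81, 82, 86, 87}
insert 85 → {57, 80, 81, 82, 85, 86, 87}
insert 65 → {57, 65, 80, 81, 82, 85, 86, 87}
insert 52 → {52, 57, 65, 80, 81, 82, 85, 86, 87}
dequeue → 52; now {57, 65, 80, 81, 82, 85, 86, 87}
insert 66 → {57, 65, 66, 80, 81, 82, 85, 86, 87}
dequeue → 57; now {65, 66, 80, 81, 82, 85, 86, 87}
dequeue → 65; now {66, 80, 81, 82, 85, 86, 87}
insert 60 → {60, 66, 80, 81, 82, 85, 86, 87}

[67, 75, 78, 84, 70, 72, 73, 52, 57, 65]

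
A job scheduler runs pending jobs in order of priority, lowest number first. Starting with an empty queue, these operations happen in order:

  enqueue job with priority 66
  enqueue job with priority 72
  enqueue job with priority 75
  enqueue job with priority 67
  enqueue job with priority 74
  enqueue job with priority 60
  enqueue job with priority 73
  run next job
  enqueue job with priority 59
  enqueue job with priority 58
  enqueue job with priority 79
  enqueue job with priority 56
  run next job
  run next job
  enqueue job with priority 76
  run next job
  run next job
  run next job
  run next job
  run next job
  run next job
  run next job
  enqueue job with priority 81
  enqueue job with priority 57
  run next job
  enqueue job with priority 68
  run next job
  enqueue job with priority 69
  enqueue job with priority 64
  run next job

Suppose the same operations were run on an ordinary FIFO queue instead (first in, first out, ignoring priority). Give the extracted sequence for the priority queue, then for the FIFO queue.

priority queue: 60 → 56 → 58 → 59 → 66 → 67 → 72 → 73 → 74 → 75 → 57 → 68 → 64; FIFO queue: [66, 72, 75, 67, 74, 60, 73, 59, 58, 79, 56, 76, 81]

insert 66 → {66}
insert 72 → {66, 72}
insert 75 → {66, 72, 75}
insert 67 → {66, 67, 72, 75}
insert 74 → {66, 67, 72, 74, 75}
insert 60 → {60, 66, 67, 72, 74, 75}
insert 73 → {60, 66, 67, 72, 73, 74, 75}
run next job → 60; now {66, 67, 72, 73, 74, 75}
insert 59 → {59, 66, 67, 72, 73, 74, 75}
insert 58 → {58, 59, 66, 67, 72, 73, 74, 75}
insert 79 → {58, 59, 66, 67, 72, 73, 74, 75, 79}
insert 56 → {56, 58, 59, 66, 67, 72, 73, 74, 75, 79}
run next job → 56; now {58, 59, 66, 67, 72, 73, 74, 75, 79}
run next job → 58; now {59, 66, 67, 72, 73, 74, 75, 79}
insert 76 → {59, 66, 67, 72, 73, 74, 75, 76, 79}
run next job → 59; now {66, 67, 72, 73, 74, 75, 76, 79}
run next job → 66; now {67, 72, 73, 74, 75, 76, 79}
run next job → 67; now {72, 73, 74, 75, 76, 79}
run next job → 72; now {73, 74, 75, 76, 79}
run next job → 73; now {74, 75, 76, 79}
run next job → 74; now {75, 76, 79}
run next job → 75; now {76, 79}
insert 81 → {76, 79, 81}
insert 57 → {57, 76, 79, 81}
run next job → 57; now {76, 79, 81}
insert 68 → {68, 76, 79, 81}
run next job → 68; now {76, 79, 81}
insert 69 → {69, 76, 79, 81}
insert 64 → {64, 69, 76, 79, 81}
run next job → 64; now {69, 76, 79, 81}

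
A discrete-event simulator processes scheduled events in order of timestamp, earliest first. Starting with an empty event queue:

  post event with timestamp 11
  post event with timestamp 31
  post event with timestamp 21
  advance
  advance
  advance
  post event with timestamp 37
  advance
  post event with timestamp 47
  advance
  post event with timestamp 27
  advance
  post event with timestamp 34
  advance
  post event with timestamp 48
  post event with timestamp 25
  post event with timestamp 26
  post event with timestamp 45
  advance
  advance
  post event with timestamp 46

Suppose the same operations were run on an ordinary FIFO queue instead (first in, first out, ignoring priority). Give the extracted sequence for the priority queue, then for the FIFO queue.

insert 11 → {11}
insert 31 → {11, 31}
insert 21 → {11, 21, 31}
advance → 11; now {21, 31}
advance → 21; now {31}
advance → 31; now {}
insert 37 → {37}
advance → 37; now {}
insert 47 → {47}
advance → 47; now {}
insert 27 → {27}
advance → 27; now {}
insert 34 → {34}
advance → 34; now {}
insert 48 → {48}
insert 25 → {25, 48}
insert 26 → {25, 26, 48}
insert 45 → {25, 26, 45, 48}
advance → 25; now {26, 45, 48}
advance → 26; now {45, 48}
insert 46 → {45, 46, 48}

priority queue: 11 → 21 → 31 → 37 → 47 → 27 → 34 → 25 → 26; FIFO queue: 11, 31, 21, 37, 47, 27, 34, 48, 25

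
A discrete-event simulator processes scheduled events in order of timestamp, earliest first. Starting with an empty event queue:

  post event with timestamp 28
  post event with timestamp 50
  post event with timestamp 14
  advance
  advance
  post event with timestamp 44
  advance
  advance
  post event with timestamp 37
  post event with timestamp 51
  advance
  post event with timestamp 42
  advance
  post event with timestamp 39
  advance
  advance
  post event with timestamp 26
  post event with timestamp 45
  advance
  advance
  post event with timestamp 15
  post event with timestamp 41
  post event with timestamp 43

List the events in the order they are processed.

14, 28, 44, 50, 37, 42, 39, 51, 26, 45

insert 28 → {28}
insert 50 → {28, 50}
insert 14 → {14, 28, 50}
advance → 14; now {28, 50}
advance → 28; now {50}
insert 44 → {44, 50}
advance → 44; now {50}
advance → 50; now {}
insert 37 → {37}
insert 51 → {37, 51}
advance → 37; now {51}
insert 42 → {42, 51}
advance → 42; now {51}
insert 39 → {39, 51}
advance → 39; now {51}
advance → 51; now {}
insert 26 → {26}
insert 45 → {26, 45}
advance → 26; now {45}
advance → 45; now {}
insert 15 → {15}
insert 41 → {15, 41}
insert 43 → {15, 41, 43}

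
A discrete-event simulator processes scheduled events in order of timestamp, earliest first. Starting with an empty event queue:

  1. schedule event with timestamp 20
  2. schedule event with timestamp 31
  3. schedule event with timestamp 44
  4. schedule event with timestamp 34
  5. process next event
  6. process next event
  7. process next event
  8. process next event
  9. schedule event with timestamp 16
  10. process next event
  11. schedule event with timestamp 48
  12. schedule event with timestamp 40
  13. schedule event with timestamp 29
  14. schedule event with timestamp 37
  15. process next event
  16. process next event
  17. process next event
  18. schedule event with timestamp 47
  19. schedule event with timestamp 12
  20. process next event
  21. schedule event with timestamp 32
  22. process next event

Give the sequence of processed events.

20, 31, 34, 44, 16, 29, 37, 40, 12, 32

insert 20 → {20}
insert 31 → {20, 31}
insert 44 → {20, 31, 44}
insert 34 → {20, 31, 34, 44}
process next event → 20; now {31, 34, 44}
process next event → 31; now {34, 44}
process next event → 34; now {44}
process next event → 44; now {}
insert 16 → {16}
process next event → 16; now {}
insert 48 → {48}
insert 40 → {40, 48}
insert 29 → {29, 40, 48}
insert 37 → {29, 37, 40, 48}
process next event → 29; now {37, 40, 48}
process next event → 37; now {40, 48}
process next event → 40; now {48}
insert 47 → {47, 48}
insert 12 → {12, 47, 48}
process next event → 12; now {47, 48}
insert 32 → {32, 47, 48}
process next event → 32; now {47, 48}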